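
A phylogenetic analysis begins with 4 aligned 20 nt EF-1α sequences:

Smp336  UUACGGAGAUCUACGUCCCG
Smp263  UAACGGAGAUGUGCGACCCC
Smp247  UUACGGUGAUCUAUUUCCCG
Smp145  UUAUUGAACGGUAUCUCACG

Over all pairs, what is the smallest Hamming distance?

Pairwise Hamming distances:
  Smp336 vs Smp263: 5
  Smp336 vs Smp247: 3
  Smp336 vs Smp145: 9
  Smp263 vs Smp247: 8
  Smp263 vs Smp145: 12
  Smp247 vs Smp145: 9
The smallest is 3, between Smp336 and Smp247.

3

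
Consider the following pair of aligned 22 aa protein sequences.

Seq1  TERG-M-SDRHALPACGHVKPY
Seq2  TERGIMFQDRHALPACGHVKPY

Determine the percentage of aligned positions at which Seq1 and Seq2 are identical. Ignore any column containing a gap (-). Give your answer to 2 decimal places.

95.00%

Excluding the 2 gap columns leaves 20 comparable sites.
Differing sites — 8:S/Q.
19 of the 20 comparable sites match, so the percent identity is 19/20 × 100 = 95.00%.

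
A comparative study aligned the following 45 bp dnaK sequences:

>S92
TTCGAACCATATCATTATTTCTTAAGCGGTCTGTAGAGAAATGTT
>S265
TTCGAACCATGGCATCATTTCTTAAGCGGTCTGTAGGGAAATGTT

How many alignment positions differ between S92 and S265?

The sequences differ at positions 11 (A/G), 12 (T/G), 16 (T/C), 37 (A/G).
That gives 4 mismatches out of 45 aligned sites, so the Hamming distance is 4.

4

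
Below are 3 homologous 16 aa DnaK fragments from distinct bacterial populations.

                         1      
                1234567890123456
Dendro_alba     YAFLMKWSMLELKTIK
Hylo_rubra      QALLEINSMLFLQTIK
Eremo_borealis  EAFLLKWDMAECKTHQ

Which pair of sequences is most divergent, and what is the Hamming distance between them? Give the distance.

12

Pairwise Hamming distances:
  Dendro_alba vs Hylo_rubra: 7
  Dendro_alba vs Eremo_borealis: 7
  Hylo_rubra vs Eremo_borealis: 12
The largest is 12, between Hylo_rubra and Eremo_borealis.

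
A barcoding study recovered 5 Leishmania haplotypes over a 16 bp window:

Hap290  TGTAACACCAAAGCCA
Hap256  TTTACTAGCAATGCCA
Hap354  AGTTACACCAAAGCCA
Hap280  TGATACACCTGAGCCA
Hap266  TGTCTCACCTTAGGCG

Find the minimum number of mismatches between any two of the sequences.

2

Pairwise Hamming distances:
  Hap290 vs Hap256: 5
  Hap290 vs Hap354: 2
  Hap290 vs Hap280: 4
  Hap290 vs Hap266: 6
  Hap256 vs Hap354: 7
  Hap256 vs Hap280: 9
  Hap256 vs Hap266: 10
  Hap354 vs Hap280: 4
  Hap354 vs Hap266: 7
  Hap280 vs Hap266: 6
The smallest is 2, between Hap290 and Hap354.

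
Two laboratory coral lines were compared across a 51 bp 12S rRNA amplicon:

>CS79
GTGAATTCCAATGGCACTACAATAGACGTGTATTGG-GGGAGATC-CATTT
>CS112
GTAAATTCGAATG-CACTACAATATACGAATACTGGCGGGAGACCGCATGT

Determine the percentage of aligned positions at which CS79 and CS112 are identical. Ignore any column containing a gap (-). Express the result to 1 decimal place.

Excluding the 3 gap columns leaves 48 comparable sites.
Mismatches occur at site 3 (G↔A), site 9 (C↔G), site 25 (G↔T), site 29 (T↔A), site 30 (G↔A), site 33 (T↔C), site 44 (T↔C), site 50 (T↔G).
40 of the 48 comparable sites match, so the percent identity is 40/48 × 100 = 83.3%.

83.3%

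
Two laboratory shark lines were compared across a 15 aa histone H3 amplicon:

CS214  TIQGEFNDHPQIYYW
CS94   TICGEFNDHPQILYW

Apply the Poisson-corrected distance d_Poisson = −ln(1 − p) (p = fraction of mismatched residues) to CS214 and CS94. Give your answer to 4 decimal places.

0.1431

Differing sites — 3:Q/C; 13:Y/L.
p = 2/15 = 0.133333.
d = −ln(1 − 0.133333) = −ln(0.866667) = 0.1431.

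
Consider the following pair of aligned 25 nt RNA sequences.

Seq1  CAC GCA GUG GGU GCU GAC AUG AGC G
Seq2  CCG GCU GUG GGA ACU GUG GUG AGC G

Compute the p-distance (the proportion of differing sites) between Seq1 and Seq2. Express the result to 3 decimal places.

Differing sites — 2:A/C; 3:C/G; 6:A/U; 12:U/A; 13:G/A; 17:A/U; 18:C/G; 19:A/G.
There are 8 differences over 25 sites, so p = 8/25 = 0.320.

0.320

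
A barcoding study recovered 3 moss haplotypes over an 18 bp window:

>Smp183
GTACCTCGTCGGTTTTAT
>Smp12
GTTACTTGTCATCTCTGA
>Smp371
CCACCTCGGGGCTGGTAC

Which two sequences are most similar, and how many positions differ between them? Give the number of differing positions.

Pairwise Hamming distances:
  Smp183 vs Smp12: 9
  Smp183 vs Smp371: 8
  Smp12 vs Smp371: 14
The smallest is 8, between Smp183 and Smp371.

8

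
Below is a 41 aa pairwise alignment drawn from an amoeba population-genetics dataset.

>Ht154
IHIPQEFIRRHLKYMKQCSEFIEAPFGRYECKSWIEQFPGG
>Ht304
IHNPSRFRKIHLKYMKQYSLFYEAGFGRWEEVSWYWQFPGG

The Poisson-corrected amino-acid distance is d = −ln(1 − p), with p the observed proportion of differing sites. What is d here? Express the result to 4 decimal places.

0.4555

The sequences differ at positions 3 (I/N), 5 (Q/S), 6 (E/R), 8 (I/R), 9 (R/K), 10 (R/I), 18 (C/Y), 20 (E/L), 22 (I/Y), 25 (P/G), 29 (Y/W), 31 (C/E), 32 (K/V), 35 (I/Y), 36 (E/W).
p = 15/41 = 0.365854.
d = −ln(1 − 0.365854) = −ln(0.634146) = 0.4555.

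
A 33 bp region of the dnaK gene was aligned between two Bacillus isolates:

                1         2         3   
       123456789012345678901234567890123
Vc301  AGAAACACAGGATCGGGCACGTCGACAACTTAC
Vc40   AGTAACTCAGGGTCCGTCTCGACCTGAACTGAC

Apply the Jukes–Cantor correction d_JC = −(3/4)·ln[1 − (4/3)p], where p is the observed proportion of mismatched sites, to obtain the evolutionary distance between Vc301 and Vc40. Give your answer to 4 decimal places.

0.4408

The sequences differ at positions 3 (A/T), 7 (A/T), 12 (A/G), 15 (G/C), 17 (G/T), 19 (A/T), 22 (T/A), 24 (G/C), 25 (A/T), 26 (C/G), 31 (T/G).
p = 11/33 = 0.333333.
d = −0.75 · ln(1 − (4/3)·0.333333) = −0.75 · ln(0.555556) = −0.75 · (-0.587786) = 0.4408.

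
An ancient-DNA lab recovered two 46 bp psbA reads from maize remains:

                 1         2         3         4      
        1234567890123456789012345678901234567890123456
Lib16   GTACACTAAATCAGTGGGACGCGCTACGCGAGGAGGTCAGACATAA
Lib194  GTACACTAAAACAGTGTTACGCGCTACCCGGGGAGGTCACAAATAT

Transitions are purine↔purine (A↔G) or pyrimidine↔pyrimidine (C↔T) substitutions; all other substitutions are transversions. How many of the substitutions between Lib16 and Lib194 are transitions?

The sequences differ at positions 11 (T/A, transversion), 17 (G/T, transversion), 18 (G/T, transversion), 28 (G/C, transversion), 31 (A/G, transition), 40 (G/C, transversion), 42 (C/A, transversion), 46 (A/T, transversion).
Of the 8 differences, 1 transition and 7 transversions, so the answer is 1.

1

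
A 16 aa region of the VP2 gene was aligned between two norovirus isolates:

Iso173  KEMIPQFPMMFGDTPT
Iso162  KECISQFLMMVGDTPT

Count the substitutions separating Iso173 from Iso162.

4

The sequences differ at positions 3 (M/C), 5 (P/S), 8 (P/L), 11 (F/V).
That gives 4 mismatches out of 16 aligned sites, so the Hamming distance is 4.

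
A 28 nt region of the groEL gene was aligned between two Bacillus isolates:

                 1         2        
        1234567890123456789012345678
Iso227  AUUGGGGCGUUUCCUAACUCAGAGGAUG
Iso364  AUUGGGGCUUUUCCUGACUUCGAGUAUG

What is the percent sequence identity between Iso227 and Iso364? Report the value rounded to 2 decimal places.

Mismatches occur at site 9 (G/U), site 16 (A/G), site 20 (C/U), site 21 (A/C), site 25 (G/U).
23 of the 28 sites match, so the percent identity is 23/28 × 100 = 82.14%.

82.14%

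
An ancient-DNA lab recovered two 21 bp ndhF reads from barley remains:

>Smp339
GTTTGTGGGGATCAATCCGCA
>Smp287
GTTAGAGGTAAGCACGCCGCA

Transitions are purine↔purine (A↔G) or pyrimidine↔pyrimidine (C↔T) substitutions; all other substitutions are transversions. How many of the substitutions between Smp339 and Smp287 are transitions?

The sequences differ at positions 4 (T/A, transversion), 6 (T/A, transversion), 9 (G/T, transversion), 10 (G/A, transition), 12 (T/G, transversion), 15 (A/C, transversion), 16 (T/G, transversion).
Of the 7 differences, 1 transition and 6 transversions, so the answer is 1.

1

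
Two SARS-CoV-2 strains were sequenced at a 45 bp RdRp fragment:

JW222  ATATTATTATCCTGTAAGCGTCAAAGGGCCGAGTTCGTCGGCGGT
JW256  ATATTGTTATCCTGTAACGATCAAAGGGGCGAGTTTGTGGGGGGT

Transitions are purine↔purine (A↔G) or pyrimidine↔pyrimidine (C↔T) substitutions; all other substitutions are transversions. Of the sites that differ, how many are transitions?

The sequences differ at positions 6 (A/G, transition), 18 (G/C, transversion), 19 (C/G, transversion), 20 (G/A, transition), 29 (C/G, transversion), 36 (C/T, transition), 39 (C/G, transversion), 42 (C/G, transversion).
Of the 8 differences, 3 transitions and 5 transversions, so the answer is 3.

3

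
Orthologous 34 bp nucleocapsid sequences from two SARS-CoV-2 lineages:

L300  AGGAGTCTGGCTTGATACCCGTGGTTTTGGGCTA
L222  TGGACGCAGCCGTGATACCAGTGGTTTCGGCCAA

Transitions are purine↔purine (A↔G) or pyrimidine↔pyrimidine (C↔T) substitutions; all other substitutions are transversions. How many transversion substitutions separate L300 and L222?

The sequences differ at positions 1 (A/T, transversion), 5 (G/C, transversion), 6 (T/G, transversion), 8 (T/A, transversion), 10 (G/C, transversion), 12 (T/G, transversion), 20 (C/A, transversion), 28 (T/C, transition), 31 (G/C, transversion), 33 (T/A, transversion).
Of the 10 differences, 1 transition and 9 transversions, so the answer is 9.

9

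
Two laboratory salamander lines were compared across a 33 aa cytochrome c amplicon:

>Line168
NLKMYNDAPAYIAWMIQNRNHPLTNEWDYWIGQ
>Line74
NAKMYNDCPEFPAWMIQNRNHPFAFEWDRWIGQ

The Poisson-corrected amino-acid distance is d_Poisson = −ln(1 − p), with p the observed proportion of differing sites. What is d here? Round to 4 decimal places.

0.3185

Differing sites — 2:L/A; 8:A/C; 10:A/E; 11:Y/F; 12:I/P; 23:L/F; 24:T/A; 25:N/F; 29:Y/R.
p = 9/33 = 0.272727.
d = −ln(1 − 0.272727) = −ln(0.727273) = 0.3185.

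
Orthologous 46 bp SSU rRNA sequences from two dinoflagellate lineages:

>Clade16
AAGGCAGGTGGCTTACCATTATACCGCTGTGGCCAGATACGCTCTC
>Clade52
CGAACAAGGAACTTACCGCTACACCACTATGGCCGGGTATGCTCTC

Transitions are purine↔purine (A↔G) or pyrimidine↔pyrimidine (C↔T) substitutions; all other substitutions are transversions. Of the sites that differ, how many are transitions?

The sequences differ at positions 1 (A/C, transversion), 2 (A/G, transition), 3 (G/A, transition), 4 (G/A, transition), 7 (G/A, transition), 9 (T/G, transversion), 10 (G/A, transition), 11 (G/A, transition), 18 (A/G, transition), 19 (T/C, transition), 22 (T/C, transition), 26 (G/A, transition), 29 (G/A, transition), 35 (A/G, transition), 37 (A/G, transition), 40 (C/T, transition).
Of the 16 differences, 14 transitions and 2 transversions, so the answer is 14.

14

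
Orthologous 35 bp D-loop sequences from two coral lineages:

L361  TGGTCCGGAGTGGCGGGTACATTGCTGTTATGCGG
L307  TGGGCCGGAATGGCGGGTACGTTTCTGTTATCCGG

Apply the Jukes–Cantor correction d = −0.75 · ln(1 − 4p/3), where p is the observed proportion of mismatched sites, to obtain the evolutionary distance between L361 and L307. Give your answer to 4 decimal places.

0.1585

Mismatches occur at site 4 (T/G), site 10 (G/A), site 21 (A/G), site 24 (G/T), site 32 (G/C).
p = 5/35 = 0.142857.
d = −0.75 · ln(1 − (4/3)·0.142857) = −0.75 · ln(0.809524) = −0.75 · (-0.211309) = 0.1585.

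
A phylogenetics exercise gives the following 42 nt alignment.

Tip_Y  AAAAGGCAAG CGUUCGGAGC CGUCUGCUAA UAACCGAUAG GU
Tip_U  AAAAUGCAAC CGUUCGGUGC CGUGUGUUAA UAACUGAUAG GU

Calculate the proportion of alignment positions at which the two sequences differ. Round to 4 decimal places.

0.1429

The sequences differ at positions 5 (G/U), 10 (G/C), 18 (A/U), 24 (C/G), 27 (C/U), 35 (C/U).
There are 6 differences over 42 sites, so p = 6/42 = 0.1429.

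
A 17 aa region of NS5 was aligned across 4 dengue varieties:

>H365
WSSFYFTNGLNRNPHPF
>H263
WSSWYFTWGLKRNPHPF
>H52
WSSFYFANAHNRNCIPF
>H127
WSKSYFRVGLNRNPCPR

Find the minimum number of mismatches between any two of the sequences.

Pairwise Hamming distances:
  H365 vs H263: 3
  H365 vs H52: 5
  H365 vs H127: 6
  H263 vs H52: 8
  H263 vs H127: 7
  H52 vs H127: 9
The smallest is 3, between H365 and H263.

3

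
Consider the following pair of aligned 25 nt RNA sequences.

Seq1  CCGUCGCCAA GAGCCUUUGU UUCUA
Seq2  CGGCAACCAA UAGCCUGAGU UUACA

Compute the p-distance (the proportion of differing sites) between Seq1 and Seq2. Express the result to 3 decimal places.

Mismatches occur at site 2 (C/G), site 4 (U/C), site 5 (C/A), site 6 (G/A), site 11 (G/U), site 17 (U/G), site 18 (U/A), site 23 (C/A), site 24 (U/C).
There are 9 differences over 25 sites, so p = 9/25 = 0.360.

0.360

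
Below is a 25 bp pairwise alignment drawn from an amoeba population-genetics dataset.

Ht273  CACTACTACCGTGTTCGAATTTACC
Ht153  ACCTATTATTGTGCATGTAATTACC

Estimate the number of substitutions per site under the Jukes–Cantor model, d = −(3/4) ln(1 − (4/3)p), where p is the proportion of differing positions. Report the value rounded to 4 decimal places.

Differing sites — 1:C/A; 2:A/C; 6:C/T; 9:C/T; 10:C/T; 14:T/C; 15:T/A; 16:C/T; 18:A/T; 20:T/A.
p = 10/25 = 0.400000.
d = −0.75 · ln(1 − (4/3)·0.400000) = −0.75 · ln(0.466667) = −0.75 · (-0.762139) = 0.5716.

0.5716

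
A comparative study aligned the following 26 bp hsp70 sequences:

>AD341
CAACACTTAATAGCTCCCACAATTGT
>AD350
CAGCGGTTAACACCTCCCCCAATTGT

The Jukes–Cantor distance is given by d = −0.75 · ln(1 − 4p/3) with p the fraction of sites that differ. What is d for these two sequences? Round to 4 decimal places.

0.2758

Mismatches occur at site 3 (A/G), site 5 (A/G), site 6 (C/G), site 11 (T/C), site 13 (G/C), site 19 (A/C).
p = 6/26 = 0.230769.
d = −0.75 · ln(1 − (4/3)·0.230769) = −0.75 · ln(0.692308) = −0.75 · (-0.367724) = 0.2758.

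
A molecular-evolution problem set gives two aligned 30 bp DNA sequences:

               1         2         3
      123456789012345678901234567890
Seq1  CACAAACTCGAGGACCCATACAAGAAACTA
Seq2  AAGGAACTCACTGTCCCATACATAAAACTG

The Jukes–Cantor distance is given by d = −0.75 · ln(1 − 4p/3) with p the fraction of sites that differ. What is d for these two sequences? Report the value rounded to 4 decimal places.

Differing sites — 1:C/A; 3:C/G; 4:A/G; 10:G/A; 11:A/C; 12:G/T; 14:A/T; 23:A/T; 24:G/A; 30:A/G.
p = 10/30 = 0.333333.
d = −0.75 · ln(1 − (4/3)·0.333333) = −0.75 · ln(0.555556) = −0.75 · (-0.587786) = 0.4408.

0.4408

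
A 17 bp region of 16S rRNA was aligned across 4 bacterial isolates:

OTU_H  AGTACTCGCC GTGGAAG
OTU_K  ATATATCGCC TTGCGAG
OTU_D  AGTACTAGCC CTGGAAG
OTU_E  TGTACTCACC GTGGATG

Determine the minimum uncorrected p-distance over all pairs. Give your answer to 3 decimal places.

Pairwise Hamming distances:
  OTU_H vs OTU_K: 7
  OTU_H vs OTU_D: 2
  OTU_H vs OTU_E: 3
  OTU_K vs OTU_D: 8
  OTU_K vs OTU_E: 10
  OTU_D vs OTU_E: 5
The smallest is 2 mismatches, between OTU_H and OTU_D; p = 2/17 = 0.118.

0.118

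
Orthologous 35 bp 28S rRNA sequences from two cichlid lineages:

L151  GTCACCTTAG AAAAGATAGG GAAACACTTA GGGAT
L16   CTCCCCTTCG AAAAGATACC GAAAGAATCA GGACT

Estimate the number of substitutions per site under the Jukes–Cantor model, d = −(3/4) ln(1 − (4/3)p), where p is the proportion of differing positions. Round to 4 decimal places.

0.3597

Mismatches occur at site 1 (G/C), site 4 (A/C), site 9 (A/C), site 19 (G/C), site 20 (G/C), site 25 (C/G), site 27 (C/A), site 29 (T/C), site 33 (G/A), site 34 (A/C).
p = 10/35 = 0.285714.
d = −0.75 · ln(1 − (4/3)·0.285714) = −0.75 · ln(0.619048) = −0.75 · (-0.479572) = 0.3597.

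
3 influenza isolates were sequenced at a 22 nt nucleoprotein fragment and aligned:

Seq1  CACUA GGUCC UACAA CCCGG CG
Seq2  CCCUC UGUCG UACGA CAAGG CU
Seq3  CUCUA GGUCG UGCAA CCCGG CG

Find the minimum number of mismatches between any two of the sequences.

3

Pairwise Hamming distances:
  Seq1 vs Seq2: 8
  Seq1 vs Seq3: 3
  Seq2 vs Seq3: 8
The smallest is 3, between Seq1 and Seq3.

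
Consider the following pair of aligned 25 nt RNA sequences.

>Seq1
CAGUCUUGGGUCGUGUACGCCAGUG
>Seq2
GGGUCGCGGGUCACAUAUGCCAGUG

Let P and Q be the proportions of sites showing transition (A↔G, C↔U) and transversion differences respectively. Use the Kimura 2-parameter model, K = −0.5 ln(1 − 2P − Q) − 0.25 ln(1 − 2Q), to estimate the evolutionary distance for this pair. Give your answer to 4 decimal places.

Mismatches occur at site 1 (C→G, transversion), site 2 (A→G, transition), site 6 (U→G, transversion), site 7 (U→C, transition), site 13 (G→A, transition), site 14 (U→C, transition), site 15 (G→A, transition), site 18 (C→U, transition).
Of the 8 differences, 6 transitions and 2 transversions over 25 sites: P = 6/25 = 0.240000, Q = 2/25 = 0.080000.
d = −0.5·ln(0.440000) − 0.25·ln(0.840000) = −0.5·(-0.820981) − 0.25·(-0.174353) = 0.4541.

0.4541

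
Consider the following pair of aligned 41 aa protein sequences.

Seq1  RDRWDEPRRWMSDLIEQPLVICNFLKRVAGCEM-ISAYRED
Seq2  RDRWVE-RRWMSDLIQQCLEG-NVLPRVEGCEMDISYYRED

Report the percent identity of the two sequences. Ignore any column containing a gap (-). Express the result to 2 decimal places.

76.32%

Excluding the 3 gap columns leaves 38 comparable sites.
Differing sites — 5:D/V; 16:E/Q; 18:P/C; 20:V/E; 21:I/G; 24:F/V; 26:K/P; 29:A/E; 37:A/Y.
29 of the 38 comparable sites match, so the percent identity is 29/38 × 100 = 76.32%.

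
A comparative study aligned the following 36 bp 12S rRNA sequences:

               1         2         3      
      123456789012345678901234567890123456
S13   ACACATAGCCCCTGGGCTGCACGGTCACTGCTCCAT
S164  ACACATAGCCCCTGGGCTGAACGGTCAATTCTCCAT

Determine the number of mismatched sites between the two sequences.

3

The sequences differ at positions 20 (C/A), 28 (C/A), 30 (G/T).
That gives 3 mismatches out of 36 aligned sites, so the Hamming distance is 3.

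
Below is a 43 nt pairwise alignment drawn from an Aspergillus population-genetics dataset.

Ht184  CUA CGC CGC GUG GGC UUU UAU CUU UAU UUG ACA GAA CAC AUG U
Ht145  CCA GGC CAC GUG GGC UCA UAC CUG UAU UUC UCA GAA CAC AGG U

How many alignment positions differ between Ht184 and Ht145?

10

The sequences differ at positions 2 (U/C), 4 (C/G), 8 (G/A), 17 (U/C), 18 (U/A), 21 (U/C), 24 (U/G), 30 (G/C), 31 (A/U), 41 (U/G).
That gives 10 mismatches out of 43 aligned sites, so the Hamming distance is 10.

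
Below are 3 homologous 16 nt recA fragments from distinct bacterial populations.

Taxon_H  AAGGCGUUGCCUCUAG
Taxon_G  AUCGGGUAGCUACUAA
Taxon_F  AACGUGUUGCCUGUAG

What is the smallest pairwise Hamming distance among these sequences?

3

Pairwise Hamming distances:
  Taxon_H vs Taxon_G: 7
  Taxon_H vs Taxon_F: 3
  Taxon_G vs Taxon_F: 7
The smallest is 3, between Taxon_H and Taxon_F.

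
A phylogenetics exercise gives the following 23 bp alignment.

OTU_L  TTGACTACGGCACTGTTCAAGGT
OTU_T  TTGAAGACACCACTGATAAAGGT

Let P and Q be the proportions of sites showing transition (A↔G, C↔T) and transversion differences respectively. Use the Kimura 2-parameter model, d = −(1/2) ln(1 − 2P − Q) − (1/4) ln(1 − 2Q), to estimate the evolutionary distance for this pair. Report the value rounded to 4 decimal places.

The sequences differ at positions 5 (C/A, transversion), 6 (T/G, transversion), 9 (G/A, transition), 10 (G/C, transversion), 16 (T/A, transversion), 18 (C/A, transversion).
Of the 6 differences, 1 transition and 5 transversions over 23 sites: P = 1/23 = 0.043478, Q = 5/23 = 0.217391.
d = −0.5·ln(0.695653) − 0.25·ln(0.565218) = −0.5·(-0.362904) − 0.25·(-0.570544) = 0.3241.

0.3241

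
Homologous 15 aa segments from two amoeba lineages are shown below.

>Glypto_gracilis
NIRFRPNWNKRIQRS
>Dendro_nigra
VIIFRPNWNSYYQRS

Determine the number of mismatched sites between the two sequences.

5

The sequences differ at positions 1 (N/V), 3 (R/I), 10 (K/S), 11 (R/Y), 12 (I/Y).
That gives 5 mismatches out of 15 aligned sites, so the Hamming distance is 5.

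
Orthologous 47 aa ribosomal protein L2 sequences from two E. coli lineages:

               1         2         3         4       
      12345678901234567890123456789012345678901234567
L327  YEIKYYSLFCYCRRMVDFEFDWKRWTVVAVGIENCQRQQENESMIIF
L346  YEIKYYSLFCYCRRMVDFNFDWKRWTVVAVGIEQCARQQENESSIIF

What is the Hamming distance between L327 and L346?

Differing sites — 19:E/N; 34:N/Q; 36:Q/A; 44:M/S.
That gives 4 mismatches out of 47 aligned sites, so the Hamming distance is 4.

4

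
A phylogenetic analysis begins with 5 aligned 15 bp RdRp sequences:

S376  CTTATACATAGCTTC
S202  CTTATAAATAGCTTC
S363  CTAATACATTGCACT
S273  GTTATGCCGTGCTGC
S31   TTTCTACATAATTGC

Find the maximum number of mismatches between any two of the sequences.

9

Pairwise Hamming distances:
  S376 vs S202: 1
  S376 vs S363: 5
  S376 vs S273: 6
  S376 vs S31: 5
  S202 vs S363: 6
  S202 vs S273: 7
  S202 vs S31: 6
  S363 vs S273: 8
  S363 vs S31: 9
  S273 vs S31: 8
The largest is 9, between S363 and S31.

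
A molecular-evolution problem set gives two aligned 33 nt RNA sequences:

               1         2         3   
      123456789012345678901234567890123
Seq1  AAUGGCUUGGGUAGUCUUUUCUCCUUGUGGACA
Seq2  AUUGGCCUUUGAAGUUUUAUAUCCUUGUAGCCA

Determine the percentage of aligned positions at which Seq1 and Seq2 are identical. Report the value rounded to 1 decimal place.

Mismatches occur at site 2 (A↔U), site 7 (U↔C), site 9 (G↔U), site 10 (G↔U), site 12 (U↔A), site 16 (C↔U), site 19 (U↔A), site 21 (C↔A), site 29 (G↔A), site 31 (A↔C).
23 of the 33 sites match, so the percent identity is 23/33 × 100 = 69.7%.

69.7%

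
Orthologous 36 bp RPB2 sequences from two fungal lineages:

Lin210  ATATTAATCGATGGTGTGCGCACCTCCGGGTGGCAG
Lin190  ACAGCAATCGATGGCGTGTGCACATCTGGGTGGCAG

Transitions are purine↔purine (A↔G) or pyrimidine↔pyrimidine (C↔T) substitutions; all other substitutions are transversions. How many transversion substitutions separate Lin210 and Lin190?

Differing sites — 2:T/C (Ti); 4:T/G (Tv); 5:T/C (Ti); 15:T/C (Ti); 19:C/T (Ti); 24:C/A (Tv); 27:C/T (Ti).
Of the 7 differences, 5 transitions and 2 transversions, so the answer is 2.

2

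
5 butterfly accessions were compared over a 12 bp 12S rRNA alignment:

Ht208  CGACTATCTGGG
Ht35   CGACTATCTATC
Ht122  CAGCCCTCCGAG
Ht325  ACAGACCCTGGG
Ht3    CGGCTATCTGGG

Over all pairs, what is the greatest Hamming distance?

9

Pairwise Hamming distances:
  Ht208 vs Ht35: 3
  Ht208 vs Ht122: 6
  Ht208 vs Ht325: 6
  Ht208 vs Ht3: 1
  Ht35 vs Ht122: 8
  Ht35 vs Ht325: 9
  Ht35 vs Ht3: 4
  Ht122 vs Ht325: 8
  Ht122 vs Ht3: 5
  Ht325 vs Ht3: 7
The largest is 9, between Ht35 and Ht325.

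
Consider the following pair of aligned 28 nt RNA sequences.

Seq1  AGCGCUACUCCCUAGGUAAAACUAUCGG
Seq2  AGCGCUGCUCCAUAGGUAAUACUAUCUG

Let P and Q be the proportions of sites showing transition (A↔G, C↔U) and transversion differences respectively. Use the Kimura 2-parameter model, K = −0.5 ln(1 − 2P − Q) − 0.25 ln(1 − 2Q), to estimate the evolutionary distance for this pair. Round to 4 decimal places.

Mismatches occur at site 7 (A→G, transition), site 12 (C→A, transversion), site 20 (A→U, transversion), site 27 (G→U, transversion).
Of the 4 differences, 1 transition and 3 transversions over 28 sites: P = 1/28 = 0.035714, Q = 3/28 = 0.107143.
d = −0.5·ln(0.821429) − 0.25·ln(0.785714) = −0.5·(-0.196710) − 0.25·(-0.241162) = 0.1586.

0.1586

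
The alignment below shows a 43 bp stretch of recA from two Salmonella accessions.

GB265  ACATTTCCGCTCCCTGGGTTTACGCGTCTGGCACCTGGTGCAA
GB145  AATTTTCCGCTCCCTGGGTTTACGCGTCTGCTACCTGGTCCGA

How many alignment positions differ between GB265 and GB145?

Differing sites — 2:C/A; 3:A/T; 31:G/C; 32:C/T; 40:G/C; 42:A/G.
That gives 6 mismatches out of 43 aligned sites, so the Hamming distance is 6.

6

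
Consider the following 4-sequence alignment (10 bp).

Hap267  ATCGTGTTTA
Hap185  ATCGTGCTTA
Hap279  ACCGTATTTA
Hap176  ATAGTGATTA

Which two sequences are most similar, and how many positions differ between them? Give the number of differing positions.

Pairwise Hamming distances:
  Hap267 vs Hap185: 1
  Hap267 vs Hap279: 2
  Hap267 vs Hap176: 2
  Hap185 vs Hap279: 3
  Hap185 vs Hap176: 2
  Hap279 vs Hap176: 4
The smallest is 1, between Hap267 and Hap185.

1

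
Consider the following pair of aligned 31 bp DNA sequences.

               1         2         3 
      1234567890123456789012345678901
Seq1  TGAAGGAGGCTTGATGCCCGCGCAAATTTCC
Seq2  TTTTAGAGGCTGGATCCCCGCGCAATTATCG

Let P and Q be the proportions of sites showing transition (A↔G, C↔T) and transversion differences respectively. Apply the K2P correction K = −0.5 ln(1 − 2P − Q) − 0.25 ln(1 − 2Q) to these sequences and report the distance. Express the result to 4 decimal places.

0.3762

Mismatches occur at site 2 (G→T, transversion), site 3 (A→T, transversion), site 4 (A→T, transversion), site 5 (G→A, transition), site 12 (T→G, transversion), site 16 (G→C, transversion), site 26 (A→T, transversion), site 28 (T→A, transversion), site 31 (C→G, transversion).
Of the 9 differences, 1 transition and 8 transversions over 31 sites: P = 1/31 = 0.032258, Q = 8/31 = 0.258065.
d = −0.5·ln(0.677419) − 0.25·ln(0.483870) = −0.5·(-0.389465) − 0.25·(-0.725939) = 0.3762.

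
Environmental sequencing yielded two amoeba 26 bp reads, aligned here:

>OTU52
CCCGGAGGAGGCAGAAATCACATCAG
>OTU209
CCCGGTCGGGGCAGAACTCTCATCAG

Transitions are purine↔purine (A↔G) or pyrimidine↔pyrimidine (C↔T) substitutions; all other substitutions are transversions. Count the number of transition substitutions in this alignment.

Differing sites — 6:A/T (Tv); 7:G/C (Tv); 9:A/G (Ti); 17:A/C (Tv); 20:A/T (Tv).
Of the 5 differences, 1 transition and 4 transversions, so the answer is 1.

1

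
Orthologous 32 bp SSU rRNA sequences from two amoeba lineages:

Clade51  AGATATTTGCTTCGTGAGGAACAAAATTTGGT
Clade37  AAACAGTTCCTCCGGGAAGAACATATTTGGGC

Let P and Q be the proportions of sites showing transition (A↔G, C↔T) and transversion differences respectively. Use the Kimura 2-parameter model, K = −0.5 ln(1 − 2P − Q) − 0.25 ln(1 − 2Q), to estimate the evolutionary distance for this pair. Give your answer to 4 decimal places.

0.4641

Mismatches occur at site 2 (G↔A, transition), site 4 (T↔C, transition), site 6 (T↔G, transversion), site 9 (G↔C, transversion), site 12 (T↔C, transition), site 15 (T↔G, transversion), site 18 (G↔A, transition), site 24 (A↔T, transversion), site 26 (A↔T, transversion), site 29 (T↔G, transversion), site 32 (T↔C, transition).
Of the 11 differences, 5 transitions and 6 transversions over 32 sites: P = 5/32 = 0.156250, Q = 6/32 = 0.187500.
d = −0.5·ln(0.500000) − 0.25·ln(0.625000) = −0.5·(-0.693147) − 0.25·(-0.470004) = 0.4641.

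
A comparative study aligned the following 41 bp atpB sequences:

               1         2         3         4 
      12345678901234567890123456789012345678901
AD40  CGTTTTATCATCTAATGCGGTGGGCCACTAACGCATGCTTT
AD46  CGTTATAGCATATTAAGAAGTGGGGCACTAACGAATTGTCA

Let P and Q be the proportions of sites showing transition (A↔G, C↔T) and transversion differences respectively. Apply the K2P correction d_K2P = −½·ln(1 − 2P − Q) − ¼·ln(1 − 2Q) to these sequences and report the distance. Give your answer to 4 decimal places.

0.4200

Differing sites — 5:T/A (Tv); 8:T/G (Tv); 12:C/A (Tv); 14:A/T (Tv); 16:T/A (Tv); 18:C/A (Tv); 19:G/A (Ti); 25:C/G (Tv); 34:C/A (Tv); 37:G/T (Tv); 38:C/G (Tv); 40:T/C (Ti); 41:T/A (Tv).
Of the 13 differences, 2 transitions and 11 transversions over 41 sites: P = 2/41 = 0.048780, Q = 11/41 = 0.268293.
d = −0.5·ln(0.634147) − 0.25·ln(0.463414) = −0.5·(-0.455474) − 0.25·(-0.769134) = 0.4200.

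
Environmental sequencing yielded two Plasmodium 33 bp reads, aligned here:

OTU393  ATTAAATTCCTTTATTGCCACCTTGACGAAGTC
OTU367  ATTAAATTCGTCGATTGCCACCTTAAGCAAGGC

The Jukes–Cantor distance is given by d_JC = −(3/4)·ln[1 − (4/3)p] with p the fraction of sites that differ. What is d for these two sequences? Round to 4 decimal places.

0.2493

The sequences differ at positions 10 (C/G), 12 (T/C), 13 (T/G), 25 (G/A), 27 (C/G), 28 (G/C), 32 (T/G).
p = 7/33 = 0.212121.
d = −0.75 · ln(1 − (4/3)·0.212121) = −0.75 · ln(0.717172) = −0.75 · (-0.332440) = 0.2493.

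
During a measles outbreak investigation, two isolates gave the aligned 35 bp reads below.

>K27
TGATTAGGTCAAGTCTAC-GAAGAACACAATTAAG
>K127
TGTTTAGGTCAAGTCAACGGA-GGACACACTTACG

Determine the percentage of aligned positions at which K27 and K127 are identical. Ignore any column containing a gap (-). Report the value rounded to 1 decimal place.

84.8%

Excluding the 2 gap columns leaves 33 comparable sites.
Mismatches occur at site 3 (A↔T), site 16 (T↔A), site 24 (A↔G), site 30 (A↔C), site 34 (A↔C).
28 of the 33 comparable sites match, so the percent identity is 28/33 × 100 = 84.8%.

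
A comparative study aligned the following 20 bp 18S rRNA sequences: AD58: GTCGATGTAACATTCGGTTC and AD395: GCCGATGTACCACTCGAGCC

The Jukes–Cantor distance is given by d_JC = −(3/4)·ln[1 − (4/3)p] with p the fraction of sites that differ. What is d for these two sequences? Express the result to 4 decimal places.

Differing sites — 2:T/C; 10:A/C; 13:T/C; 17:G/A; 18:T/G; 19:T/C.
p = 6/20 = 0.300000.
d = −0.75 · ln(1 − (4/3)·0.300000) = −0.75 · ln(0.600000) = −0.75 · (-0.510826) = 0.3831.

0.3831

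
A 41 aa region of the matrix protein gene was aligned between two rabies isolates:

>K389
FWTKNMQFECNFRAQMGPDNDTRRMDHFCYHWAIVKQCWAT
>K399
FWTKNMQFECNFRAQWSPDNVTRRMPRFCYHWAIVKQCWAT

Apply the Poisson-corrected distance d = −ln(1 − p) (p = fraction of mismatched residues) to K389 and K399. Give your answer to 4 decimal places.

0.1301

Differing sites — 16:M/W; 17:G/S; 21:D/V; 26:D/P; 27:H/R.
p = 5/41 = 0.121951.
d = −ln(1 − 0.121951) = −ln(0.878049) = 0.1301.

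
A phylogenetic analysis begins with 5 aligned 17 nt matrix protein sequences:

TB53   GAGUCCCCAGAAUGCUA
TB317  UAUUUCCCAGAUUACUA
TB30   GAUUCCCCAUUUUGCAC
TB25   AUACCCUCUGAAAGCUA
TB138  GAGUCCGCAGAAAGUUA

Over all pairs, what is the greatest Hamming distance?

12

Pairwise Hamming distances:
  TB53 vs TB317: 5
  TB53 vs TB30: 6
  TB53 vs TB25: 7
  TB53 vs TB138: 3
  TB317 vs TB30: 7
  TB317 vs TB25: 10
  TB317 vs TB138: 8
  TB30 vs TB25: 12
  TB30 vs TB138: 9
  TB25 vs TB138: 7
The largest is 12, between TB30 and TB25.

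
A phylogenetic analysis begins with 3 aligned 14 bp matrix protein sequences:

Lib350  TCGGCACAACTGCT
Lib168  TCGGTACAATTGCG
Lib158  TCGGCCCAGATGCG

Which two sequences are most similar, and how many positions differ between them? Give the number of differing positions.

3

Pairwise Hamming distances:
  Lib350 vs Lib168: 3
  Lib350 vs Lib158: 4
  Lib168 vs Lib158: 4
The smallest is 3, between Lib350 and Lib168.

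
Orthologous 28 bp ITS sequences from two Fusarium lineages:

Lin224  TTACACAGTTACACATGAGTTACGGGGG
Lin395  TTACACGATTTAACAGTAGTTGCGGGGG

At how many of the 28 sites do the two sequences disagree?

7

The sequences differ at positions 7 (A/G), 8 (G/A), 11 (A/T), 12 (C/A), 16 (T/G), 17 (G/T), 22 (A/G).
That gives 7 mismatches out of 28 aligned sites, so the Hamming distance is 7.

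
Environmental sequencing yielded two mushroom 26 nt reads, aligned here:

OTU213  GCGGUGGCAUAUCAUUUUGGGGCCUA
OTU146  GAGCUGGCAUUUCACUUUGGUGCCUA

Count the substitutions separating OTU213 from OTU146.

5

Mismatches occur at site 2 (C/A), site 4 (G/C), site 11 (A/U), site 15 (U/C), site 21 (G/U).
That gives 5 mismatches out of 26 aligned sites, so the Hamming distance is 5.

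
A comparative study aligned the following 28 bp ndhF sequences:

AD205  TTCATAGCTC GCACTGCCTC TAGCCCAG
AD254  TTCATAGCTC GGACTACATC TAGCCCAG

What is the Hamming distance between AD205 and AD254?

Mismatches occur at site 12 (C/G), site 16 (G/A), site 18 (C/A).
That gives 3 mismatches out of 28 aligned sites, so the Hamming distance is 3.

3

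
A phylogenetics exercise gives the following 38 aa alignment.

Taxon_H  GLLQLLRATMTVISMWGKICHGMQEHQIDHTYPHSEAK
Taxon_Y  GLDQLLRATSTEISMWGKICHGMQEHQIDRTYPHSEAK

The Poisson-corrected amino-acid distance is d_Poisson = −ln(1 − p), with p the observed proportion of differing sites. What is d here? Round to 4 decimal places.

0.1112

The sequences differ at positions 3 (L/D), 10 (M/S), 12 (V/E), 30 (H/R).
p = 4/38 = 0.105263.
d = −ln(1 − 0.105263) = −ln(0.894737) = 0.1112.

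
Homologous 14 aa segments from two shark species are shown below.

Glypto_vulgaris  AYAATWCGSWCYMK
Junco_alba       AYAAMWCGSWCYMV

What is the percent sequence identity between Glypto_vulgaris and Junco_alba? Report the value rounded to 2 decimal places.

85.71%

The sequences differ at positions 5 (T/M), 14 (K/V).
12 of the 14 sites match, so the percent identity is 12/14 × 100 = 85.71%.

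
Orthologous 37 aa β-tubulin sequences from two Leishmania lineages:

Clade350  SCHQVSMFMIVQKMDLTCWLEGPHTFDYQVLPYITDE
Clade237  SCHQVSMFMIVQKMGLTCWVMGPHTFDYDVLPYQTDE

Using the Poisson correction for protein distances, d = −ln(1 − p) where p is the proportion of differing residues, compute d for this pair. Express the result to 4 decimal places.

0.1452

The sequences differ at positions 15 (D/G), 20 (L/V), 21 (E/M), 29 (Q/D), 34 (I/Q).
p = 5/37 = 0.135135.
d = −ln(1 − 0.135135) = −ln(0.864865) = 0.1452.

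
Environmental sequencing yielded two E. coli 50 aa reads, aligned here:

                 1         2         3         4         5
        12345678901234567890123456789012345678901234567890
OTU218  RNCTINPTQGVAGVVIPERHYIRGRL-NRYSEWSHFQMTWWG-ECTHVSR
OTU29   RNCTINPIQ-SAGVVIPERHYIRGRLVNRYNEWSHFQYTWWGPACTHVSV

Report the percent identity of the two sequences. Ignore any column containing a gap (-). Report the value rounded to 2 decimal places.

Excluding the 3 gap columns leaves 47 comparable sites.
The sequences differ at positions 8 (T/I), 11 (V/S), 31 (S/N), 38 (M/Y), 44 (E/A), 50 (R/V).
41 of the 47 comparable sites match, so the percent identity is 41/47 × 100 = 87.23%.

87.23%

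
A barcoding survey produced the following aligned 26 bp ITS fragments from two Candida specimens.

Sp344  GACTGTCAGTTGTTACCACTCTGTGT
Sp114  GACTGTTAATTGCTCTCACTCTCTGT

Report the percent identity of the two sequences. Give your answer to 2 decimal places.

Mismatches occur at site 7 (C→T), site 9 (G→A), site 13 (T→C), site 15 (A→C), site 16 (C→T), site 23 (G→C).
20 of the 26 sites match, so the percent identity is 20/26 × 100 = 76.92%.

76.92%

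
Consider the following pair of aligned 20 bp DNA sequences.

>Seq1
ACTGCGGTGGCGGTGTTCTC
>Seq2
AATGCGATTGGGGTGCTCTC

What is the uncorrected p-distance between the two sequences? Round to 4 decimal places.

Differing sites — 2:C/A; 7:G/A; 9:G/T; 11:C/G; 16:T/C.
There are 5 differences over 20 sites, so p = 5/20 = 0.2500.

0.2500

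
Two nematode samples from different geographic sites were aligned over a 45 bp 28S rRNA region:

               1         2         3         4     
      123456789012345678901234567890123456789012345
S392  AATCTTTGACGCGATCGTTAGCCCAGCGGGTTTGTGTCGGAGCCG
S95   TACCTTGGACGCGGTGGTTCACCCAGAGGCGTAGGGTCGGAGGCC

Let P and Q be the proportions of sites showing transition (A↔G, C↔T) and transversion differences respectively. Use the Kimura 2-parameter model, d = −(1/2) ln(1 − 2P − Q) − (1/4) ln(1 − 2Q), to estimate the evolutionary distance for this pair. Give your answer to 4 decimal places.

0.4050

The sequences differ at positions 1 (A/T, transversion), 3 (T/C, transition), 7 (T/G, transversion), 14 (A/G, transition), 16 (C/G, transversion), 20 (A/C, transversion), 21 (G/A, transition), 27 (C/A, transversion), 30 (G/C, transversion), 31 (T/G, transversion), 33 (T/A, transversion), 35 (T/G, transversion), 43 (C/G, transversion), 45 (G/C, transversion).
Of the 14 differences, 3 transitions and 11 transversions over 45 sites: P = 3/45 = 0.066667, Q = 11/45 = 0.244444.
d = −0.5·ln(0.622222) − 0.25·ln(0.511112) = −0.5·(-0.474458) − 0.25·(-0.671167) = 0.4050.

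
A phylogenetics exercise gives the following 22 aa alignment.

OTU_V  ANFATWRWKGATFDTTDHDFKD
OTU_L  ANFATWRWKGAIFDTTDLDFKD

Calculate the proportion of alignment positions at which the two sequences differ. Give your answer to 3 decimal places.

0.091

Differing sites — 12:T/I; 18:H/L.
There are 2 differences over 22 sites, so p = 2/22 = 0.091.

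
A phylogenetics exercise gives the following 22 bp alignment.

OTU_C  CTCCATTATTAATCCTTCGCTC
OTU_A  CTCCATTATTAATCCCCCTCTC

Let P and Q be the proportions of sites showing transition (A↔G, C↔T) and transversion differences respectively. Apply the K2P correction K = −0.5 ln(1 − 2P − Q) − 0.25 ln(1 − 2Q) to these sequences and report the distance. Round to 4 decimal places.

Differing sites — 16:T/C (Ti); 17:T/C (Ti); 19:G/T (Tv).
Of the 3 differences, 2 transitions and 1 transversion over 22 sites: P = 2/22 = 0.090909, Q = 1/22 = 0.045455.
d = −0.5·ln(0.772727) − 0.25·ln(0.909090) = −0.5·(-0.257829) − 0.25·(-0.095311) = 0.1527.

0.1527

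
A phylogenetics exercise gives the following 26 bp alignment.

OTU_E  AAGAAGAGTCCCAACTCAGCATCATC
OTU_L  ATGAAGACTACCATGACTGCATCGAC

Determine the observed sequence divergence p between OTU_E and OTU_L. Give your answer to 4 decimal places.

0.3462

The sequences differ at positions 2 (A/T), 8 (G/C), 10 (C/A), 14 (A/T), 15 (C/G), 16 (T/A), 18 (A/T), 24 (A/G), 25 (T/A).
There are 9 differences over 26 sites, so p = 9/26 = 0.3462.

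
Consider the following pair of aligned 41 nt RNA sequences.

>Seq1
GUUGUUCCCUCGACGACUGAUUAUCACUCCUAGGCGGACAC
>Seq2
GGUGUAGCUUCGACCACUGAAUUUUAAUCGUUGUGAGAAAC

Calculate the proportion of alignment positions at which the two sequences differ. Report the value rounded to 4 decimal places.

Differing sites — 2:U/G; 6:U/A; 7:C/G; 9:C/U; 15:G/C; 21:U/A; 23:A/U; 25:C/U; 27:C/A; 30:C/G; 32:A/U; 34:G/U; 35:C/G; 36:G/A; 39:C/A.
There are 15 differences over 41 sites, so p = 15/41 = 0.3659.

0.3659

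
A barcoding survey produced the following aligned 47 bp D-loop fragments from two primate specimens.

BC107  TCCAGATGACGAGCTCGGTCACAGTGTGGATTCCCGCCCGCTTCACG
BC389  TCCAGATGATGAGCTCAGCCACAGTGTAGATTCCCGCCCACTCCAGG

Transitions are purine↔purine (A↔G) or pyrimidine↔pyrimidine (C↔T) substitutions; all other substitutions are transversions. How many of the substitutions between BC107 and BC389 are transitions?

Mismatches occur at site 10 (C↔T, transition), site 17 (G↔A, transition), site 19 (T↔C, transition), site 28 (G↔A, transition), site 40 (G↔A, transition), site 43 (T↔C, transition), site 46 (C↔G, transversion).
Of the 7 differences, 6 transitions and 1 transversion, so the answer is 6.

6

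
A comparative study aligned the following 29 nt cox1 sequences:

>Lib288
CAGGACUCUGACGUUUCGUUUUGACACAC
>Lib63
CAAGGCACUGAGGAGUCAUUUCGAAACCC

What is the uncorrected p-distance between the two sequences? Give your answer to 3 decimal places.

The sequences differ at positions 3 (G/A), 5 (A/G), 7 (U/A), 12 (C/G), 14 (U/A), 15 (U/G), 18 (G/A), 22 (U/C), 25 (C/A), 28 (A/C).
There are 10 differences over 29 sites, so p = 10/29 = 0.345.

0.345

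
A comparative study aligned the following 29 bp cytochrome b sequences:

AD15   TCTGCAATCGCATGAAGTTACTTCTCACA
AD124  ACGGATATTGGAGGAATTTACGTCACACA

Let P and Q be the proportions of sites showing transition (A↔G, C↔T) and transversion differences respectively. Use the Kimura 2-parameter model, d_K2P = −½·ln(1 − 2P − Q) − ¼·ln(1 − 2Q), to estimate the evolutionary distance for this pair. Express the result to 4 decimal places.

Mismatches occur at site 1 (T/A, transversion), site 3 (T/G, transversion), site 5 (C/A, transversion), site 6 (A/T, transversion), site 9 (C/T, transition), site 11 (C/G, transversion), site 13 (T/G, transversion), site 17 (G/T, transversion), site 22 (T/G, transversion), site 25 (T/A, transversion).
Of the 10 differences, 1 transition and 9 transversions over 29 sites: P = 1/29 = 0.034483, Q = 9/29 = 0.310345.
d = −0.5·ln(0.620689) − 0.25·ln(0.379310) = −0.5·(-0.476925) − 0.25·(-0.969401) = 0.4808.

0.4808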